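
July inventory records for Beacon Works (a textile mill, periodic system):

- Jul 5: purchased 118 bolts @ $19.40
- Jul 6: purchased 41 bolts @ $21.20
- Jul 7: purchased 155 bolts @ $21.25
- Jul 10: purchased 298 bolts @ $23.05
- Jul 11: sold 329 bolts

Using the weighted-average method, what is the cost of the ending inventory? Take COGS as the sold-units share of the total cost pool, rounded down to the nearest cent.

Jul 11, sell 329: 329/612 × $13,321.05 → $7,161.15
Ending inventory (cost pool remaining) = $6,159.90

Ending inventory = $6,159.90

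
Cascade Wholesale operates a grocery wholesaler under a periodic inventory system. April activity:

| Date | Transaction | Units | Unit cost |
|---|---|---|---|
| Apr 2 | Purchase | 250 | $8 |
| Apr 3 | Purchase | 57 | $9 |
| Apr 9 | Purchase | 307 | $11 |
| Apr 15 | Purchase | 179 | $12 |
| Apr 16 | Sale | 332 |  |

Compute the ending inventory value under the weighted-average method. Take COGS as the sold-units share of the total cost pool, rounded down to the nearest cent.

Ending inventory = $4,672.79

Apr 16, sell 332: 332/793 × $8,038.00 → $3,365.21
Ending inventory (cost pool remaining) = $4,672.79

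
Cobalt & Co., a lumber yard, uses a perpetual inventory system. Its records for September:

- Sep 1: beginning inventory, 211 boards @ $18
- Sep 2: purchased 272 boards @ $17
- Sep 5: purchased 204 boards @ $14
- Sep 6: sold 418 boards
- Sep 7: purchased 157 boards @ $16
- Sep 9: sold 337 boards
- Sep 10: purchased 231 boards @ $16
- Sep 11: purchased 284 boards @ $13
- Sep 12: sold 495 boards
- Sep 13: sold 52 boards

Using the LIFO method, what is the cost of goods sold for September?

COGS = $20,152

Sep 6, 418 sold [LIFO — newest first]: 204 @ $14 + 214 @ $17 = $6,494
Sep 9, 337 sold [LIFO — newest first]: 157 @ $16 + 58 @ $17 + 122 @ $18 = $5,694
Sep 12, 495 sold [LIFO — newest first]: 284 @ $13 + 211 @ $16 = $7,068
Sep 13, 52 sold [LIFO — newest first]: 20 @ $16 + 32 @ $18 = $896
Total COGS = $6,494 + $5,694 + $7,068 + $896 = $20,152
Ending inventory: 57 @ $18 = $1,026
Check: goods available $21,178 = COGS $20,152 + ending $1,026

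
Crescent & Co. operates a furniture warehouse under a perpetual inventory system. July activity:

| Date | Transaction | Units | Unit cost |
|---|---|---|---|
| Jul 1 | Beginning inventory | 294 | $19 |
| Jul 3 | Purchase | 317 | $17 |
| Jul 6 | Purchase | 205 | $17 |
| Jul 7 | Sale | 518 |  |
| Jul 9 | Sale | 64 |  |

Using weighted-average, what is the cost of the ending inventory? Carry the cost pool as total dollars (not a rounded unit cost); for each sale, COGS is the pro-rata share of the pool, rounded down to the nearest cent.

After Jul 1: 294 on hand, pool $5,586.00 (≈ $19.0000 each)
After Jul 3: 611 on hand, pool $10,975.00 (≈ $17.9624 each)
After Jul 6: 816 on hand, pool $14,460.00 (≈ $17.7206 each)
Jul 7, sell 518: 518/816 × $14,460.00 → $9,179.26
Jul 9, sell 64: 64/298 × $5,280.74 → $1,134.11
Total COGS = $9,179.26 + $1,134.11 = $10,313.37
Ending inventory (cost pool remaining) = $4,146.63

Ending inventory = $4,146.63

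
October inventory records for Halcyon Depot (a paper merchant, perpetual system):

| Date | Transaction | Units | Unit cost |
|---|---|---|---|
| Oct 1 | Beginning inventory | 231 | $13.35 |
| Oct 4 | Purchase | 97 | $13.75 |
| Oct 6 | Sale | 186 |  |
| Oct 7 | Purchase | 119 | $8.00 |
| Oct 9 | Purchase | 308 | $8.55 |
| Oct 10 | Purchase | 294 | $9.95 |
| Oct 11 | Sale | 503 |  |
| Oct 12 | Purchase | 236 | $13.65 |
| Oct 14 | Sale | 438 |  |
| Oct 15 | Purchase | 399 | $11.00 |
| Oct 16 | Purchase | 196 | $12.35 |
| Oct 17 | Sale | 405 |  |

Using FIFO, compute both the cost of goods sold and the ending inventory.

Oct 6, 186 sold [FIFO — oldest first]: 186 @ $13.35 = $2,483.10
Oct 11, 503 sold [FIFO — oldest first]: 45 @ $13.35 + 97 @ $13.75 + 119 @ $8.00 + 242 @ $8.55 = $4,955.60
Oct 14, 438 sold [FIFO — oldest first]: 66 @ $8.55 + 294 @ $9.95 + 78 @ $13.65 = $4,554.30
Oct 17, 405 sold [FIFO — oldest first]: 158 @ $13.65 + 247 @ $11.00 = $4,873.70
Total COGS = $2,483.10 + $4,955.60 + $4,554.30 + $4,873.70 = $16,866.70
Ending inventory: 152 @ $11.00 + 196 @ $12.35 = $4,092.60
Check: goods available $20,959.30 = COGS $16,866.70 + ending $4,092.60

COGS = $16,866.70; ending inventory = $4,092.60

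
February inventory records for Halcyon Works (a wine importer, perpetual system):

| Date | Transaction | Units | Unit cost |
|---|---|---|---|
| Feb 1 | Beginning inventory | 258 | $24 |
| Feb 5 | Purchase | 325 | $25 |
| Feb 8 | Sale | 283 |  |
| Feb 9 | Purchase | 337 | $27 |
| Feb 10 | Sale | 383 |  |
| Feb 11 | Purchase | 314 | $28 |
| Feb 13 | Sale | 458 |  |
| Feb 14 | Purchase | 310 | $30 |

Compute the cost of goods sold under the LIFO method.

COGS = $29,568

Feb 8, 283 sold [LIFO — newest first]: 283 @ $25 = $7,075
Feb 10, 383 sold [LIFO — newest first]: 337 @ $27 + 42 @ $25 + 4 @ $24 = $10,245
Feb 13, 458 sold [LIFO — newest first]: 314 @ $28 + 144 @ $24 = $12,248
Total COGS = $7,075 + $10,245 + $12,248 = $29,568
Ending inventory: 110 @ $24 + 310 @ $30 = $11,940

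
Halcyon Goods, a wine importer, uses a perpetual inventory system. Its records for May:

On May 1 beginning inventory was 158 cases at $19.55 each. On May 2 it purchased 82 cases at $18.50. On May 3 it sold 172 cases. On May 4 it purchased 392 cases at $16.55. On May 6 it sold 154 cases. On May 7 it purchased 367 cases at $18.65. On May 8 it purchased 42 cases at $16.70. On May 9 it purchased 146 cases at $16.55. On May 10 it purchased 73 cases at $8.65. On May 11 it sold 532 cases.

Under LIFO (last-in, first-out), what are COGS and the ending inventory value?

May 3, 172 sold [LIFO — newest first]: 82 @ $18.50 + 90 @ $19.55 = $3,276.50
May 6, 154 sold [LIFO — newest first]: 154 @ $16.55 = $2,548.70
May 11, 532 sold [LIFO — newest first]: 73 @ $8.65 + 146 @ $16.55 + 42 @ $16.70 + 271 @ $18.65 = $8,803.30
Total COGS = $3,276.50 + $2,548.70 + $8,803.30 = $14,628.50
Ending inventory: 68 @ $19.55 + 238 @ $16.55 + 96 @ $18.65 = $7,058.70
Check: goods available $21,687.20 = COGS $14,628.50 + ending $7,058.70

COGS = $14,628.50; ending inventory = $7,058.70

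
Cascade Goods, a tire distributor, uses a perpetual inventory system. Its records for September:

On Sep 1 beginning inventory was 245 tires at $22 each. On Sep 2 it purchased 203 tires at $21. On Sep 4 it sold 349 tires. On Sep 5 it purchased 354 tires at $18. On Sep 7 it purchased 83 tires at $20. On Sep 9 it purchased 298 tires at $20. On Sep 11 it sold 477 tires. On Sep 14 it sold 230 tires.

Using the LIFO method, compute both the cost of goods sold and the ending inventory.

Sep 4, 349 sold [LIFO — newest first]: 203 @ $21 + 146 @ $22 = $7,475
Sep 11, 477 sold [LIFO — newest first]: 298 @ $20 + 83 @ $20 + 96 @ $18 = $9,348
Sep 14, 230 sold [LIFO — newest first]: 230 @ $18 = $4,140
Total COGS = $7,475 + $9,348 + $4,140 = $20,963
Ending inventory: 99 @ $22 + 28 @ $18 = $2,682

COGS = $20,963; ending inventory = $2,682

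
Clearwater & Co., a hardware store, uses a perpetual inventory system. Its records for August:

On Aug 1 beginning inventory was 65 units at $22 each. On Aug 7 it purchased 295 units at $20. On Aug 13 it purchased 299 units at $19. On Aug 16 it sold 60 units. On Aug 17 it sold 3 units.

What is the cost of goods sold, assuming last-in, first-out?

COGS = $1,197

Aug 16, 60 sold [LIFO — newest first]: 60 @ $19 = $1,140
Aug 17, 3 sold [LIFO — newest first]: 3 @ $19 = $57
Total COGS = $1,140 + $57 = $1,197
Ending inventory: 65 @ $22 + 295 @ $20 + 236 @ $19 = $11,814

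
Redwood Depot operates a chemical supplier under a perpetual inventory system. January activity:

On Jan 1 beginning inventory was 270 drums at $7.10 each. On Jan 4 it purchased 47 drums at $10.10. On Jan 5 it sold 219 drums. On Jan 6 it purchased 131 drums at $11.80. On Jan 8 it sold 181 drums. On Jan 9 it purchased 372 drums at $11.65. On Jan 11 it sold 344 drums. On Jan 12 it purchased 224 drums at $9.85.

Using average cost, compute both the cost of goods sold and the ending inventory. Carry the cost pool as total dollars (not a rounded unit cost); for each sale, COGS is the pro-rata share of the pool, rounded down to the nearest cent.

After Jan 1: 270 on hand, pool $1,917.00 (≈ $7.1000 each)
After Jan 4: 317 on hand, pool $2,391.70 (≈ $7.5448 each)
Jan 5, sell 219: 219/317 × $2,391.70 → $1,652.31
After Jan 6: 229 on hand, pool $2,285.19 (≈ $9.9790 each)
Jan 8, sell 181: 181/229 × $2,285.19 → $1,806.19
After Jan 9: 420 on hand, pool $4,812.80 (≈ $11.4590 each)
Jan 11, sell 344: 344/420 × $4,812.80 → $3,941.91
After Jan 12: 300 on hand, pool $3,077.29 (≈ $10.2576 each)
Total COGS = $1,652.31 + $1,806.19 + $3,941.91 = $7,400.41
Ending inventory (cost pool remaining) = $3,077.29
Check: goods available $10,477.70 = COGS $7,400.41 + ending $3,077.29

COGS = $7,400.41; ending inventory = $3,077.29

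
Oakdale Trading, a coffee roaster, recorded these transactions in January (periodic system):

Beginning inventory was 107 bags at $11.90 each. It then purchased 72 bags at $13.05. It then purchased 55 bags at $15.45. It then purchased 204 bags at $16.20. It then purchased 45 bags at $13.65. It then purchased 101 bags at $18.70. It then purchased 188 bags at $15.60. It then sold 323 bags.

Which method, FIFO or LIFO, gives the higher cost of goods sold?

LIFO

FIFO COGS: 107 @ $11.90 + 72 @ $13.05 + 55 @ $15.45 + 89 @ $16.20 = $4,504.45
LIFO COGS: 188 @ $15.60 + 101 @ $18.70 + 34 @ $13.65 = $5,285.60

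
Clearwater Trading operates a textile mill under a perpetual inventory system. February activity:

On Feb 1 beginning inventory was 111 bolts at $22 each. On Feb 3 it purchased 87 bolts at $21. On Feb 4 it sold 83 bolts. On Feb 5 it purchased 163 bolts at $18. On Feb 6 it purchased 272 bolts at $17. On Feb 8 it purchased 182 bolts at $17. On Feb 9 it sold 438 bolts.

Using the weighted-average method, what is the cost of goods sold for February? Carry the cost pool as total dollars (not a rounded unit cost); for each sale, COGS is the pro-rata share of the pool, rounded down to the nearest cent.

After Feb 1: 111 on hand, pool $2,442.00 (≈ $22.0000 each)
After Feb 3: 198 on hand, pool $4,269.00 (≈ $21.5606 each)
Feb 4, sell 83: 83/198 × $4,269.00 → $1,789.53
After Feb 5: 278 on hand, pool $5,413.47 (≈ $19.4729 each)
After Feb 6: 550 on hand, pool $10,037.47 (≈ $18.2499 each)
After Feb 8: 732 on hand, pool $13,131.47 (≈ $17.9392 each)
Feb 9, sell 438: 438/732 × $13,131.47 → $7,857.35
Total COGS = $1,789.53 + $7,857.35 = $9,646.88
Ending inventory (cost pool remaining) = $5,274.12
Check: goods available $14,921.00 = COGS $9,646.88 + ending $5,274.12

COGS = $9,646.88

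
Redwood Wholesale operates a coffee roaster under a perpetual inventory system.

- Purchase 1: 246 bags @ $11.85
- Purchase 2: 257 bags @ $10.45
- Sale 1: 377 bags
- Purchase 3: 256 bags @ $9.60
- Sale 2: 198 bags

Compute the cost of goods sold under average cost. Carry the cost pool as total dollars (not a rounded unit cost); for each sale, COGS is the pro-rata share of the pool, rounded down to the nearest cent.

After Purchase 1: 246 on hand, pool $2,915.10 (≈ $11.8500 each)
After Purchase 2: 503 on hand, pool $5,600.75 (≈ $11.1347 each)
Sale 1, sell 377: 377/503 × $5,600.75 → $4,197.77
After Purchase 3: 382 on hand, pool $3,860.58 (≈ $10.1062 each)
Sale 2, sell 198: 198/382 × $3,860.58 → $2,001.03
Total COGS = $4,197.77 + $2,001.03 = $6,198.80
Ending inventory (cost pool remaining) = $1,859.55

COGS = $6,198.80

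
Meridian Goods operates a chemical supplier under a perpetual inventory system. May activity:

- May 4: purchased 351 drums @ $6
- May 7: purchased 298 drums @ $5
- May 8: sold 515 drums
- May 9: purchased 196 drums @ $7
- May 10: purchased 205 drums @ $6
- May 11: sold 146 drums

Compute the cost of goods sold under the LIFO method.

May 8, 515 sold [LIFO — newest first]: 298 @ $5 + 217 @ $6 = $2,792
May 11, 146 sold [LIFO — newest first]: 146 @ $6 = $876
Total COGS = $2,792 + $876 = $3,668
Ending inventory: 134 @ $6 + 196 @ $7 + 59 @ $6 = $2,530
Check: goods available $6,198 = COGS $3,668 + ending $2,530

COGS = $3,668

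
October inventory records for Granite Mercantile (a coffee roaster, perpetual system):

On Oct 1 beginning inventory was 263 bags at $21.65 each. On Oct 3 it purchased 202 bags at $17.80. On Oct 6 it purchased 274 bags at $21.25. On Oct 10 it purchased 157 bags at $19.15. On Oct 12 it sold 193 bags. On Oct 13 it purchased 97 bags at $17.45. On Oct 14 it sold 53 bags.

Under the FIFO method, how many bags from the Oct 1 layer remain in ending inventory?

Oct 12, 193 sold [FIFO — oldest first]: 193 @ $21.65 = $4,178.45
Oct 14, 53 sold [FIFO — oldest first]: 53 @ $21.65 = $1,147.45
Total COGS = $4,178.45 + $1,147.45 = $5,325.90
Ending inventory: 17 @ $21.65 + 202 @ $17.80 + 274 @ $21.25 + 157 @ $19.15 + 97 @ $17.45 = $14,485.35

17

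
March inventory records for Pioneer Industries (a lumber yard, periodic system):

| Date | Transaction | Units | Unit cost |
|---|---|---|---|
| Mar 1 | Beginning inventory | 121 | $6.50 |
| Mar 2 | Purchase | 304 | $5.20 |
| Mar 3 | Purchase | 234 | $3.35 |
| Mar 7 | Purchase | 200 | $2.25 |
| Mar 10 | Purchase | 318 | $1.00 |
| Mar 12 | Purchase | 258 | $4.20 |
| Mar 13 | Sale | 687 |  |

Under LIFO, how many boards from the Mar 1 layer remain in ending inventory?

Mar 13, 687 sold [LIFO — newest first]: 258 @ $4.20 + 318 @ $1.00 + 111 @ $2.25 = $1,651.35
Ending inventory: 121 @ $6.50 + 304 @ $5.20 + 234 @ $3.35 + 89 @ $2.25 = $3,351.45

121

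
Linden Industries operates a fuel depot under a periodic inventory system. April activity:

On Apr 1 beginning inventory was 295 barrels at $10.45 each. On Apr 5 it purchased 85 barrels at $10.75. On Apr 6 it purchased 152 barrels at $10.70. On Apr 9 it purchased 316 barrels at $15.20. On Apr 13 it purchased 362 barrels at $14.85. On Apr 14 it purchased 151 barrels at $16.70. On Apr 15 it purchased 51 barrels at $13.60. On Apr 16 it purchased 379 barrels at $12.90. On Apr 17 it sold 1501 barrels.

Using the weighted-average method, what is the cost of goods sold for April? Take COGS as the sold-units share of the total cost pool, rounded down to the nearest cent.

Apr 17, sell 1501: 1501/1791 × $23,906.20 → $20,035.29
Ending inventory (cost pool remaining) = $3,870.91

COGS = $20,035.29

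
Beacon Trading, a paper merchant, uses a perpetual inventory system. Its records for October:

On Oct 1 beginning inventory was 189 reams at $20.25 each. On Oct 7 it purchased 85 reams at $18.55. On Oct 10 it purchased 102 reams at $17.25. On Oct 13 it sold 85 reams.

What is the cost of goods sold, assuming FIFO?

Oct 13, 85 sold [FIFO — oldest first]: 85 @ $20.25 = $1,721.25
Ending inventory: 104 @ $20.25 + 85 @ $18.55 + 102 @ $17.25 = $5,442.25
Check: goods available $7,163.50 = COGS $1,721.25 + ending $5,442.25

COGS = $1,721.25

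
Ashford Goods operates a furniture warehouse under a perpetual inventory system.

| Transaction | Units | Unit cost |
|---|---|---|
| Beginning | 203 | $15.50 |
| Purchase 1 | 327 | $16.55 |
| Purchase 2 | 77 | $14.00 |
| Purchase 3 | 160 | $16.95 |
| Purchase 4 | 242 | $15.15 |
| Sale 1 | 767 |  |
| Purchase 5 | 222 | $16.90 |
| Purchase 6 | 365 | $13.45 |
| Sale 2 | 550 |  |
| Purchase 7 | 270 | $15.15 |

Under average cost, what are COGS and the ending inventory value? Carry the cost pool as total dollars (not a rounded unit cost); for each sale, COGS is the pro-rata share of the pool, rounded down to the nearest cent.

COGS = $20,468.14; ending inventory = $8,298.06

After Beginning: 203 on hand, pool $3,146.50 (≈ $15.5000 each)
After Purchase 1: 530 on hand, pool $8,558.35 (≈ $16.1478 each)
After Purchase 2: 607 on hand, pool $9,636.35 (≈ $15.8754 each)
After Purchase 3: 767 on hand, pool $12,348.35 (≈ $16.0995 each)
After Purchase 4: 1009 on hand, pool $16,014.65 (≈ $15.8718 each)
Sale 1, sell 767: 767/1009 × $16,014.65 → $12,173.67
After Purchase 5: 464 on hand, pool $7,592.78 (≈ $16.3637 each)
After Purchase 6: 829 on hand, pool $12,502.03 (≈ $15.0809 each)
Sale 2, sell 550: 550/829 × $12,502.03 → $8,294.47
After Purchase 7: 549 on hand, pool $8,298.06 (≈ $15.1149 each)
Total COGS = $12,173.67 + $8,294.47 = $20,468.14
Ending inventory (cost pool remaining) = $8,298.06
Check: goods available $28,766.20 = COGS $20,468.14 + ending $8,298.06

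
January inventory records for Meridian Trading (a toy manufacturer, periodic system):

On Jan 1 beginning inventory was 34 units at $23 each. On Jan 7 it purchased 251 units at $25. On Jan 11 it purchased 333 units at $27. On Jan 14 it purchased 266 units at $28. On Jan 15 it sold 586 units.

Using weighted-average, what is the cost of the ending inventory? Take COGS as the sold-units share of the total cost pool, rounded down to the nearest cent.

Ending inventory = $7,920.60

Jan 15, sell 586: 586/884 × $23,496.00 → $15,575.40
Ending inventory (cost pool remaining) = $7,920.60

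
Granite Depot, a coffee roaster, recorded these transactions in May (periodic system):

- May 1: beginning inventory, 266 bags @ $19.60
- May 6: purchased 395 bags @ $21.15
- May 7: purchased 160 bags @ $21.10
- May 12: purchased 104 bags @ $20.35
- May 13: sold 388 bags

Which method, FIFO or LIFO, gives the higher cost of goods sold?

LIFO

FIFO COGS: 266 @ $19.60 + 122 @ $21.15 = $7,793.90
LIFO COGS: 104 @ $20.35 + 160 @ $21.10 + 124 @ $21.15 = $8,115.00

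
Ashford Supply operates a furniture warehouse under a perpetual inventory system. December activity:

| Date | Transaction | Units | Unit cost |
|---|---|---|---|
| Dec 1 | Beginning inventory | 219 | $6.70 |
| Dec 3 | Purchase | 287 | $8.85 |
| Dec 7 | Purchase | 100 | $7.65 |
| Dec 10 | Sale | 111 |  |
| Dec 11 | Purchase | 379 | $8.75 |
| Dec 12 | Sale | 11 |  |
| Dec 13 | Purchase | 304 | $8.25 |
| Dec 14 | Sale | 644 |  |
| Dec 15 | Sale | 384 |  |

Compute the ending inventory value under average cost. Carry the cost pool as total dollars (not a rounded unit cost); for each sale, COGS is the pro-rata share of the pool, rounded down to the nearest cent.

Ending inventory = $1,147.21

After Dec 1: 219 on hand, pool $1,467.30 (≈ $6.7000 each)
After Dec 3: 506 on hand, pool $4,007.25 (≈ $7.9195 each)
After Dec 7: 606 on hand, pool $4,772.25 (≈ $7.8750 each)
Dec 10, sell 111: 111/606 × $4,772.25 → $874.12
After Dec 11: 874 on hand, pool $7,214.38 (≈ $8.2544 each)
Dec 12, sell 11: 11/874 × $7,214.38 → $90.79
After Dec 13: 1167 on hand, pool $9,631.59 (≈ $8.2533 each)
Dec 14, sell 644: 644/1167 × $9,631.59 → $5,315.11
Dec 15, sell 384: 384/523 × $4,316.48 → $3,169.27
Total COGS = $874.12 + $90.79 + $5,315.11 + $3,169.27 = $9,449.29
Ending inventory (cost pool remaining) = $1,147.21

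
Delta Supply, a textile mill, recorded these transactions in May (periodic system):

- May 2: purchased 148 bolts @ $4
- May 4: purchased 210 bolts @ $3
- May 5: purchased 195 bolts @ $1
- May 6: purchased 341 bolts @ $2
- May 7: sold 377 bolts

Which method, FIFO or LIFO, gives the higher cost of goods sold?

FIFO COGS: 148 @ $4 + 210 @ $3 + 19 @ $1 = $1,241
LIFO COGS: 341 @ $2 + 36 @ $1 = $718

FIFO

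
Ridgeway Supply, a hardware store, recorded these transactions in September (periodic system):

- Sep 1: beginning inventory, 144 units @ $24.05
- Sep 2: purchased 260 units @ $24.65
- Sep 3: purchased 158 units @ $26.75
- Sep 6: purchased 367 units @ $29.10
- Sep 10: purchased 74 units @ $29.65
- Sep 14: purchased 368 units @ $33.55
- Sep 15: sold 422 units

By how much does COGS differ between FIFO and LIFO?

$3,593.80

FIFO COGS: 144 @ $24.05 + 260 @ $24.65 + 18 @ $26.75 = $10,353.70
LIFO COGS: 368 @ $33.55 + 54 @ $29.65 = $13,947.50
Difference = |$10,353.70 − $13,947.50| = $3,593.80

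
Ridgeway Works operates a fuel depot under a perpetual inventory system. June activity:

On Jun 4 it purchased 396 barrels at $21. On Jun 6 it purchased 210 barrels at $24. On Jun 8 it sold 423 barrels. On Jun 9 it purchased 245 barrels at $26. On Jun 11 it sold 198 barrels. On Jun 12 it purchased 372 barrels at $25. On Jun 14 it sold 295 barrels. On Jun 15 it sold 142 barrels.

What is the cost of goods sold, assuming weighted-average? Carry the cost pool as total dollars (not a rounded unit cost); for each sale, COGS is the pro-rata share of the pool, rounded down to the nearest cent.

After Jun 4: 396 on hand, pool $8,316.00 (≈ $21.0000 each)
After Jun 6: 606 on hand, pool $13,356.00 (≈ $22.0396 each)
Jun 8, sell 423: 423/606 × $13,356.00 → $9,322.75
After Jun 9: 428 on hand, pool $10,403.25 (≈ $24.3067 each)
Jun 11, sell 198: 198/428 × $10,403.25 → $4,812.71
After Jun 12: 602 on hand, pool $14,890.54 (≈ $24.7351 each)
Jun 14, sell 295: 295/602 × $14,890.54 → $7,296.85
Jun 15, sell 142: 142/307 × $7,593.69 → $3,512.39
Total COGS = $9,322.75 + $4,812.71 + $7,296.85 + $3,512.39 = $24,944.70
Ending inventory (cost pool remaining) = $4,081.30
Check: goods available $29,026.00 = COGS $24,944.70 + ending $4,081.30

COGS = $24,944.70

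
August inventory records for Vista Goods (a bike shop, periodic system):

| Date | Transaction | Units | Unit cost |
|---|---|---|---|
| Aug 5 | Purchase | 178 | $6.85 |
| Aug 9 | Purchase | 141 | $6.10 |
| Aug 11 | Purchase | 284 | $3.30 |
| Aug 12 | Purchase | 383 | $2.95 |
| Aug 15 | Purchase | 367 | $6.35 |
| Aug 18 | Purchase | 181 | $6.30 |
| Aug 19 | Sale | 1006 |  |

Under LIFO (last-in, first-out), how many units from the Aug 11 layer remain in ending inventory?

209

Aug 19, 1006 sold [LIFO — newest first]: 181 @ $6.30 + 367 @ $6.35 + 383 @ $2.95 + 75 @ $3.30 = $4,848.10
Ending inventory: 178 @ $6.85 + 141 @ $6.10 + 209 @ $3.30 = $2,769.10
Check: goods available $7,617.20 = COGS $4,848.10 + ending $2,769.10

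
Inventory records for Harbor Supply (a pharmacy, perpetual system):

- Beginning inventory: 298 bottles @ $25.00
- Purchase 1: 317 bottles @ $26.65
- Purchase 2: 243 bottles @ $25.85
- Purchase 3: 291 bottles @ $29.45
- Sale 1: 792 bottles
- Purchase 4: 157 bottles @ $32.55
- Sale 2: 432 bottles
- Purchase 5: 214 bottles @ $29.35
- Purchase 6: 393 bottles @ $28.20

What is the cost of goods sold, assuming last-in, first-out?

COGS = $33,809.90

Sale 1 (792) [LIFO — newest first]: 291 @ $29.45 + 243 @ $25.85 + 258 @ $26.65 = $21,727.20
Sale 2 (432) [LIFO — newest first]: 157 @ $32.55 + 59 @ $26.65 + 216 @ $25.00 = $12,082.70
Total COGS = $21,727.20 + $12,082.70 = $33,809.90
Ending inventory: 82 @ $25.00 + 214 @ $29.35 + 393 @ $28.20 = $19,413.50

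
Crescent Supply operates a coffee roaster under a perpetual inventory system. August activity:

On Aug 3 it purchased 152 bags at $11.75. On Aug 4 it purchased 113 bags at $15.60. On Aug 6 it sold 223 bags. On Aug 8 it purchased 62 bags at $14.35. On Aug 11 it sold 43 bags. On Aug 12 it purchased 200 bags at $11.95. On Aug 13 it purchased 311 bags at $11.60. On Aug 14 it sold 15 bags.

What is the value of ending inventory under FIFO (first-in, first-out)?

Aug 6, 223 sold [FIFO — oldest first]: 152 @ $11.75 + 71 @ $15.60 = $2,893.60
Aug 11, 43 sold [FIFO — oldest first]: 42 @ $15.60 + 1 @ $14.35 = $669.55
Aug 14, 15 sold [FIFO — oldest first]: 15 @ $14.35 = $215.25
Total COGS = $2,893.60 + $669.55 + $215.25 = $3,778.40
Ending inventory: 46 @ $14.35 + 200 @ $11.95 + 311 @ $11.60 = $6,657.70
Check: goods available $10,436.10 = COGS $3,778.40 + ending $6,657.70

Ending inventory = $6,657.70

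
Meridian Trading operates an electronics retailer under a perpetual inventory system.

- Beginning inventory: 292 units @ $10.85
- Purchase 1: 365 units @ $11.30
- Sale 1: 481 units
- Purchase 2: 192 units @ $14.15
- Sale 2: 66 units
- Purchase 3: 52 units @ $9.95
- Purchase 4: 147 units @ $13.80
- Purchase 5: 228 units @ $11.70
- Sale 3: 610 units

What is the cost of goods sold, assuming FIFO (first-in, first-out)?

COGS = $13,830.80

Sale 1 (481) [FIFO — oldest first]: 292 @ $10.85 + 189 @ $11.30 = $5,303.90
Sale 2 (66) [FIFO — oldest first]: 66 @ $11.30 = $745.80
Sale 3 (610) [FIFO — oldest first]: 110 @ $11.30 + 192 @ $14.15 + 52 @ $9.95 + 147 @ $13.80 + 109 @ $11.70 = $7,781.10
Total COGS = $5,303.90 + $745.80 + $7,781.10 = $13,830.80
Ending inventory: 119 @ $11.70 = $1,392.30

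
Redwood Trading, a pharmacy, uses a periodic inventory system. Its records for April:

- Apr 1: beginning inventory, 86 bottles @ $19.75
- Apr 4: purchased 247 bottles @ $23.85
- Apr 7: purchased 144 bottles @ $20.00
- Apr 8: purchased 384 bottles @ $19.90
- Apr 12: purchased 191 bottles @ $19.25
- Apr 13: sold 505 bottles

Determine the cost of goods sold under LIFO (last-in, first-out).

Apr 13, 505 sold [LIFO — newest first]: 191 @ $19.25 + 314 @ $19.90 = $9,925.35
Ending inventory: 86 @ $19.75 + 247 @ $23.85 + 144 @ $20.00 + 70 @ $19.90 = $11,862.45

COGS = $9,925.35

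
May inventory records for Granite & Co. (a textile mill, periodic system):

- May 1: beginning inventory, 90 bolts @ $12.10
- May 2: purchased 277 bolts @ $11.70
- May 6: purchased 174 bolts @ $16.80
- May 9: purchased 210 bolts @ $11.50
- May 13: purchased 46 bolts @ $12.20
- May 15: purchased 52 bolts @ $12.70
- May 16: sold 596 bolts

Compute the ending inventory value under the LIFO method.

Ending inventory = $2,996.10

May 16, 596 sold [LIFO — newest first]: 52 @ $12.70 + 46 @ $12.20 + 210 @ $11.50 + 174 @ $16.80 + 114 @ $11.70 = $7,893.60
Ending inventory: 90 @ $12.10 + 163 @ $11.70 = $2,996.10
Check: goods available $10,889.70 = COGS $7,893.60 + ending $2,996.10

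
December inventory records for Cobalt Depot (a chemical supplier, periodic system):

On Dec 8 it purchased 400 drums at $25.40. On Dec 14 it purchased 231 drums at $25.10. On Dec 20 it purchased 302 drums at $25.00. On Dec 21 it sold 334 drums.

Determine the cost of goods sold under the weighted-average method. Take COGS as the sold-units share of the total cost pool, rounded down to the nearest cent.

COGS = $8,415.54

Dec 21, sell 334: 334/933 × $23,508.10 → $8,415.54
Ending inventory (cost pool remaining) = $15,092.56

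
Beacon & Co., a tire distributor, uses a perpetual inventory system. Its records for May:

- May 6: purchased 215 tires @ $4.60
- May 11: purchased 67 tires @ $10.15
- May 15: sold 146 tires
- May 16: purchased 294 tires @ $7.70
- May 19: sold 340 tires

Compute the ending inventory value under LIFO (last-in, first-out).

Ending inventory = $414.00

May 15, 146 sold [LIFO — newest first]: 67 @ $10.15 + 79 @ $4.60 = $1,043.45
May 19, 340 sold [LIFO — newest first]: 294 @ $7.70 + 46 @ $4.60 = $2,475.40
Total COGS = $1,043.45 + $2,475.40 = $3,518.85
Ending inventory: 90 @ $4.60 = $414.00
Check: goods available $3,932.85 = COGS $3,518.85 + ending $414.00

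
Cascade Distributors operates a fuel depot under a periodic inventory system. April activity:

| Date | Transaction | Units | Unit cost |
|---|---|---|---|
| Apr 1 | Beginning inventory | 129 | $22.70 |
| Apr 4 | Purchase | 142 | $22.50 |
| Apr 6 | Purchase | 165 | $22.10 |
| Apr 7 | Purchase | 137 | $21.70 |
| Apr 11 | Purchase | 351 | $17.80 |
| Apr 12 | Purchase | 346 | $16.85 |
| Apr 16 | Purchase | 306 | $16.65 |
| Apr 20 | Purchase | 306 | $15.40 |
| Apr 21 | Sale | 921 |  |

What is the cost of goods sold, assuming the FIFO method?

COGS = $18,937.10

Apr 21, 921 sold [FIFO — oldest first]: 129 @ $22.70 + 142 @ $22.50 + 165 @ $22.10 + 137 @ $21.70 + 348 @ $17.80 = $18,937.10
Ending inventory: 3 @ $17.80 + 346 @ $16.85 + 306 @ $16.65 + 306 @ $15.40 = $15,690.80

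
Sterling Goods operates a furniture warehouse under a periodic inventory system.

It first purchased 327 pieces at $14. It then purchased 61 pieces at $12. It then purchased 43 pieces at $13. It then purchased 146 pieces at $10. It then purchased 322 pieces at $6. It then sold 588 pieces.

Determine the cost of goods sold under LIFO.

Sale 1 (588) [LIFO — newest first]: 322 @ $6 + 146 @ $10 + 43 @ $13 + 61 @ $12 + 16 @ $14 = $4,907
Ending inventory: 311 @ $14 = $4,354

COGS = $4,907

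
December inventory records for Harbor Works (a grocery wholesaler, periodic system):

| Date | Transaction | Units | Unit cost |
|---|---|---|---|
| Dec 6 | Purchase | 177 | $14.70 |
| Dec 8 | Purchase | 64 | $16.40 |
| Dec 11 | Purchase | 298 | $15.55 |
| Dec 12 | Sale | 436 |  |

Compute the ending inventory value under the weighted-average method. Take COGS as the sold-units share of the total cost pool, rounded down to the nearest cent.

Dec 12, sell 436: 436/539 × $8,285.40 → $6,702.10
Ending inventory (cost pool remaining) = $1,583.30
Check: goods available $8,285.40 = COGS $6,702.10 + ending $1,583.30

Ending inventory = $1,583.30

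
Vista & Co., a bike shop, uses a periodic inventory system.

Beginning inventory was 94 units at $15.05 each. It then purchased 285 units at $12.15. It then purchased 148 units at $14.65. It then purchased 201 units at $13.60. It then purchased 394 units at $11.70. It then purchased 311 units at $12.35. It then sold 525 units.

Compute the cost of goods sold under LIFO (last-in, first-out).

COGS = $6,344.65

Sale 1 (525) [LIFO — newest first]: 311 @ $12.35 + 214 @ $11.70 = $6,344.65
Ending inventory: 94 @ $15.05 + 285 @ $12.15 + 148 @ $14.65 + 201 @ $13.60 + 180 @ $11.70 = $11,885.25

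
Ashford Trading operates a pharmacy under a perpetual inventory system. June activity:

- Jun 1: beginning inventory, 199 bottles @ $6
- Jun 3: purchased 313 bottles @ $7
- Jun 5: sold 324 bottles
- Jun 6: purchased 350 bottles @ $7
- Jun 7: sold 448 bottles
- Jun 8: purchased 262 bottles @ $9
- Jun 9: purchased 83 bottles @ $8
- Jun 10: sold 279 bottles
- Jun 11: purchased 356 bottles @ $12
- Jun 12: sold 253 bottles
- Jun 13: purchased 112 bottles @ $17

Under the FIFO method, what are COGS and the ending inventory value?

Jun 5, 324 sold [FIFO — oldest first]: 199 @ $6 + 125 @ $7 = $2,069
Jun 7, 448 sold [FIFO — oldest first]: 188 @ $7 + 260 @ $7 = $3,136
Jun 10, 279 sold [FIFO — oldest first]: 90 @ $7 + 189 @ $9 = $2,331
Jun 12, 253 sold [FIFO — oldest first]: 73 @ $9 + 83 @ $8 + 97 @ $12 = $2,485
Total COGS = $2,069 + $3,136 + $2,331 + $2,485 = $10,021
Ending inventory: 259 @ $12 + 112 @ $17 = $5,012

COGS = $10,021; ending inventory = $5,012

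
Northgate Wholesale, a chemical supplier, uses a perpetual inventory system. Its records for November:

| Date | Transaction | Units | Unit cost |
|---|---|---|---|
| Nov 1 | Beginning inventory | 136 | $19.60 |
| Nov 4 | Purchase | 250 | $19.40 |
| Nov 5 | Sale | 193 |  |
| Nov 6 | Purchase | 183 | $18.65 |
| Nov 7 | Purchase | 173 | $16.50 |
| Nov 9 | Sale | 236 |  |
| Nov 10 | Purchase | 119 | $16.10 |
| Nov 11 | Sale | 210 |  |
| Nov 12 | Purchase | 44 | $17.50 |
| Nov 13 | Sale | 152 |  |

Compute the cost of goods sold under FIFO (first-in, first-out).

COGS = $14,571.95

Nov 5, 193 sold [FIFO — oldest first]: 136 @ $19.60 + 57 @ $19.40 = $3,771.40
Nov 9, 236 sold [FIFO — oldest first]: 193 @ $19.40 + 43 @ $18.65 = $4,546.15
Nov 11, 210 sold [FIFO — oldest first]: 140 @ $18.65 + 70 @ $16.50 = $3,766.00
Nov 13, 152 sold [FIFO — oldest first]: 103 @ $16.50 + 49 @ $16.10 = $2,488.40
Total COGS = $3,771.40 + $4,546.15 + $3,766.00 + $2,488.40 = $14,571.95
Ending inventory: 70 @ $16.10 + 44 @ $17.50 = $1,897.00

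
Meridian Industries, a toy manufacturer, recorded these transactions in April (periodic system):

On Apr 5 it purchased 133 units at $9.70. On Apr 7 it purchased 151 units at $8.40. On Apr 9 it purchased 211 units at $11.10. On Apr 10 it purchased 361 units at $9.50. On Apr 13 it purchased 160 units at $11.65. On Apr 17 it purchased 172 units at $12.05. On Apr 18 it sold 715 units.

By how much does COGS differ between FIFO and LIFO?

FIFO COGS: 133 @ $9.70 + 151 @ $8.40 + 211 @ $11.10 + 220 @ $9.50 = $6,990.60
LIFO COGS: 172 @ $12.05 + 160 @ $11.65 + 361 @ $9.50 + 22 @ $11.10 = $7,610.30
Difference = |$6,990.60 − $7,610.30| = $619.70

$619.70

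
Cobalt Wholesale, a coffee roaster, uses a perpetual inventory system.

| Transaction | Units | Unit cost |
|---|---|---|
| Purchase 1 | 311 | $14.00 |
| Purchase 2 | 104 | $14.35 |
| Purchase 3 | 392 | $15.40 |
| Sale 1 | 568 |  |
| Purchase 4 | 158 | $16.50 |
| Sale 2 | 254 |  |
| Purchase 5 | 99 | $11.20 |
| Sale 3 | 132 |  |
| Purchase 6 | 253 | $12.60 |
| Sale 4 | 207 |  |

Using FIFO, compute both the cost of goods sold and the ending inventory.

COGS = $16,821.20; ending inventory = $1,965.60

Sale 1 (568) [FIFO — oldest first]: 311 @ $14.00 + 104 @ $14.35 + 153 @ $15.40 = $8,202.60
Sale 2 (254) [FIFO — oldest first]: 239 @ $15.40 + 15 @ $16.50 = $3,928.10
Sale 3 (132) [FIFO — oldest first]: 132 @ $16.50 = $2,178.00
Sale 4 (207) [FIFO — oldest first]: 11 @ $16.50 + 99 @ $11.20 + 97 @ $12.60 = $2,512.50
Total COGS = $8,202.60 + $3,928.10 + $2,178.00 + $2,512.50 = $16,821.20
Ending inventory: 156 @ $12.60 = $1,965.60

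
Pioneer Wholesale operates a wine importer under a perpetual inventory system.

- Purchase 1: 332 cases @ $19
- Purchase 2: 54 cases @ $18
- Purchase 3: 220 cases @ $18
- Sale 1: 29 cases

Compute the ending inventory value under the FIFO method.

Ending inventory = $10,689

Sale 1 (29) [FIFO — oldest first]: 29 @ $19 = $551
Ending inventory: 303 @ $19 + 54 @ $18 + 220 @ $18 = $10,689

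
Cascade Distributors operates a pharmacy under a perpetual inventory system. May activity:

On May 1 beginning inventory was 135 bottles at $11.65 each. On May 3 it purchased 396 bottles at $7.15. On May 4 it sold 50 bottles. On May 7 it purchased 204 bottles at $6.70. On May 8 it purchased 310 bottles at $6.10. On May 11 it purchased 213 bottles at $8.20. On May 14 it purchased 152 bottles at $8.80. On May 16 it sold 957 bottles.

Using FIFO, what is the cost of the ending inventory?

May 4, 50 sold [FIFO — oldest first]: 50 @ $11.65 = $582.50
May 16, 957 sold [FIFO — oldest first]: 85 @ $11.65 + 396 @ $7.15 + 204 @ $6.70 + 272 @ $6.10 = $6,847.65
Total COGS = $582.50 + $6,847.65 = $7,430.15
Ending inventory: 38 @ $6.10 + 213 @ $8.20 + 152 @ $8.80 = $3,316.00

Ending inventory = $3,316.00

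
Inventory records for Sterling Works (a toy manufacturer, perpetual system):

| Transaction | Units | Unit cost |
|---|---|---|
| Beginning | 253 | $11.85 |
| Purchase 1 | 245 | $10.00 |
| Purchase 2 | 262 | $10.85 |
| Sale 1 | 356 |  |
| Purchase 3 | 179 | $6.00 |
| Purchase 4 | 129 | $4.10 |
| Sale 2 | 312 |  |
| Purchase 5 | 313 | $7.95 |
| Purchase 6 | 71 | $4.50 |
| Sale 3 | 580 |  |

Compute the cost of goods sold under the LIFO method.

Sale 1 (356) [LIFO — newest first]: 262 @ $10.85 + 94 @ $10.00 = $3,782.70
Sale 2 (312) [LIFO — newest first]: 129 @ $4.10 + 179 @ $6.00 + 4 @ $10.00 = $1,642.90
Sale 3 (580) [LIFO — newest first]: 71 @ $4.50 + 313 @ $7.95 + 147 @ $10.00 + 49 @ $11.85 = $4,858.50
Total COGS = $3,782.70 + $1,642.90 + $4,858.50 = $10,284.10
Ending inventory: 204 @ $11.85 = $2,417.40

COGS = $10,284.10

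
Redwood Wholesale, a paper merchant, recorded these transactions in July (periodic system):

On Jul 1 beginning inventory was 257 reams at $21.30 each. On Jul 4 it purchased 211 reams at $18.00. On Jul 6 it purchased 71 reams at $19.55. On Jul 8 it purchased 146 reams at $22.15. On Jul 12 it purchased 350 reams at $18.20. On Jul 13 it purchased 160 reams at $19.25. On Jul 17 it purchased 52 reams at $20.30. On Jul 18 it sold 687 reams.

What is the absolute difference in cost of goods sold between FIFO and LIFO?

FIFO COGS: 257 @ $21.30 + 211 @ $18.00 + 71 @ $19.55 + 146 @ $22.15 + 2 @ $18.20 = $13,930.45
LIFO COGS: 52 @ $20.30 + 160 @ $19.25 + 350 @ $18.20 + 125 @ $22.15 = $13,274.35
Difference = |$13,930.45 − $13,274.35| = $656.10

$656.10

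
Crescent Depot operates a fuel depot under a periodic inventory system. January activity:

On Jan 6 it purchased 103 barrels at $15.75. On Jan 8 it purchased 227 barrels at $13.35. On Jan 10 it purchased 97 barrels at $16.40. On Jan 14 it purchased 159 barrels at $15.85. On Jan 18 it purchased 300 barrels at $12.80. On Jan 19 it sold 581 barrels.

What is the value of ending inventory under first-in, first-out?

Ending inventory = $3,919.25

Jan 19, 581 sold [FIFO — oldest first]: 103 @ $15.75 + 227 @ $13.35 + 97 @ $16.40 + 154 @ $15.85 = $8,684.40
Ending inventory: 5 @ $15.85 + 300 @ $12.80 = $3,919.25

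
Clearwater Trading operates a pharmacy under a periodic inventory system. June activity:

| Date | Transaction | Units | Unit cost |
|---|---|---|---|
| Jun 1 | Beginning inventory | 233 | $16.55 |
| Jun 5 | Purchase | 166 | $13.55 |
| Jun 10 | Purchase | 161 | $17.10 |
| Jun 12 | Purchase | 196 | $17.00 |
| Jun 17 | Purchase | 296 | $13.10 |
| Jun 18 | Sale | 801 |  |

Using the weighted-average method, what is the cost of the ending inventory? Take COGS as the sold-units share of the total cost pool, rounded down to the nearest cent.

Ending inventory = $3,833.76

Jun 18, sell 801: 801/1052 × $16,068.15 → $12,234.39
Ending inventory (cost pool remaining) = $3,833.76
Check: goods available $16,068.15 = COGS $12,234.39 + ending $3,833.76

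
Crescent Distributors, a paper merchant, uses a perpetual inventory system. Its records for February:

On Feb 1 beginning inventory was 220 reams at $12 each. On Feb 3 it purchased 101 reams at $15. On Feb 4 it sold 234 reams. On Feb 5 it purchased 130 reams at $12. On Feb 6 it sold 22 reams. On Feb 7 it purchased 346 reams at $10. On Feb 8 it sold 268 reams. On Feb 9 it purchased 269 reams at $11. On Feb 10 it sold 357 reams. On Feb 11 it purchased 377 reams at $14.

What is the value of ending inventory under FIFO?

Ending inventory = $7,313

Feb 4, 234 sold [FIFO — oldest first]: 220 @ $12 + 14 @ $15 = $2,850
Feb 6, 22 sold [FIFO — oldest first]: 22 @ $15 = $330
Feb 8, 268 sold [FIFO — oldest first]: 65 @ $15 + 130 @ $12 + 73 @ $10 = $3,265
Feb 10, 357 sold [FIFO — oldest first]: 273 @ $10 + 84 @ $11 = $3,654
Total COGS = $2,850 + $330 + $3,265 + $3,654 = $10,099
Ending inventory: 185 @ $11 + 377 @ $14 = $7,313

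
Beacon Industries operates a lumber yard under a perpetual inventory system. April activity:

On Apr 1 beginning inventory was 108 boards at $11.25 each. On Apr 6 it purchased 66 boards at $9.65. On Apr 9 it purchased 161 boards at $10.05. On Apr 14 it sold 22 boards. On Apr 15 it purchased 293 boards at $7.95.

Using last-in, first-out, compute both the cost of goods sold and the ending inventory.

Apr 14, 22 sold [LIFO — newest first]: 22 @ $10.05 = $221.10
Ending inventory: 108 @ $11.25 + 66 @ $9.65 + 139 @ $10.05 + 293 @ $7.95 = $5,578.20

COGS = $221.10; ending inventory = $5,578.20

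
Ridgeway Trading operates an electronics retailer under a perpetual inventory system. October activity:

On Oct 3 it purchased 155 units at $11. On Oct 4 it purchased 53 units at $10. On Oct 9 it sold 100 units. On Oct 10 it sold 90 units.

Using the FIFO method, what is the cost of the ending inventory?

Ending inventory = $180

Oct 9, 100 sold [FIFO — oldest first]: 100 @ $11 = $1,100
Oct 10, 90 sold [FIFO — oldest first]: 55 @ $11 + 35 @ $10 = $955
Total COGS = $1,100 + $955 = $2,055
Ending inventory: 18 @ $10 = $180
Check: goods available $2,235 = COGS $2,055 + ending $180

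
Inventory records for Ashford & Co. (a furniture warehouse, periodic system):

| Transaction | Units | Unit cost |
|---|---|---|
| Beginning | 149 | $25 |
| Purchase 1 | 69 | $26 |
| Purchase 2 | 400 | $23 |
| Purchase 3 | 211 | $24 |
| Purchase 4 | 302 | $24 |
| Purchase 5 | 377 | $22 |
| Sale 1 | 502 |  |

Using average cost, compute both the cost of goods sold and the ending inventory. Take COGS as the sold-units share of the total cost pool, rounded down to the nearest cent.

Sale 1, sell 502: 502/1508 × $35,325.00 → $11,759.38
Ending inventory (cost pool remaining) = $23,565.62

COGS = $11,759.38; ending inventory = $23,565.62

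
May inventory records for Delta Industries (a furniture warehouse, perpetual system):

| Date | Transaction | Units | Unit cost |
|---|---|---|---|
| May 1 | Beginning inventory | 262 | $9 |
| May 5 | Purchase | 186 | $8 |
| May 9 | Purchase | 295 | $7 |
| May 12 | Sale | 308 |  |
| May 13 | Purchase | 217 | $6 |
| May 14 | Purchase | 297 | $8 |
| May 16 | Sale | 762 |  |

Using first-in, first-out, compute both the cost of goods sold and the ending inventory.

May 12, 308 sold [FIFO — oldest first]: 262 @ $9 + 46 @ $8 = $2,726
May 16, 762 sold [FIFO — oldest first]: 140 @ $8 + 295 @ $7 + 217 @ $6 + 110 @ $8 = $5,367
Total COGS = $2,726 + $5,367 = $8,093
Ending inventory: 187 @ $8 = $1,496

COGS = $8,093; ending inventory = $1,496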